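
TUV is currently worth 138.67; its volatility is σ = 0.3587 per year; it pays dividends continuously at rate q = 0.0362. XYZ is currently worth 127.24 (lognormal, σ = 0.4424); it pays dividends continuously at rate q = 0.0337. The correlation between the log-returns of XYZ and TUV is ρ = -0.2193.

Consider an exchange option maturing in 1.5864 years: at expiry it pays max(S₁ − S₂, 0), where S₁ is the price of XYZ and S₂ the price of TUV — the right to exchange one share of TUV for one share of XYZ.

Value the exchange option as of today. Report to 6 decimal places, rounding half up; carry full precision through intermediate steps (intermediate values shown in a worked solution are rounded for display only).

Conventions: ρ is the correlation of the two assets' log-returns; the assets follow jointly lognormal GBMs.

σ_eff = √(σ₁² + σ₂² − 2ρσ₁σ₂) = √(0.4424² + 0.3587² − 2·-0.2193·0.4424·0.3587) = 0.627682
d₁ = (ln(S₁/S₂) + (q₂ − q₁ + σ_eff²/2)T) / (σ_eff√T) = (ln(127.24/138.67) + (0.0362 − 0.0337 + 0.196992)·1.5864) / 0.790580 = 0.291498
d₂ = d₁ − σ_eff√T = 0.291498 − 0.790580 = -0.499082
N(d₁) = 0.614665,  N(d₂) = 0.308861
V = S₁·e^{−q₁T}·N(d₁) − S₂·e^{−q₂T}·N(d₂) = 74.138510 − 40.439404 = 33.699106
Key observation: r never enters — measured in units of TUV, the claim is a call on S₁/S₂ struck at 1, so only the dividend yields and σ_eff matter.

exchange price = 33.699106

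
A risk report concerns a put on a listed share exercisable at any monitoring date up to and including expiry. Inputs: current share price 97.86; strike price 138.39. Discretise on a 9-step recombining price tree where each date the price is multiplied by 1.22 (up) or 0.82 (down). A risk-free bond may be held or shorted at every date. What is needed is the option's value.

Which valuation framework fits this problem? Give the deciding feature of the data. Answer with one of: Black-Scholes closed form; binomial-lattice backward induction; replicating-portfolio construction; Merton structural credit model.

Key observation: the defining feature is the embedded early-exercise option across 9 discrete dates on the spot-97.86 tree; pricing the strike-138.39 put means working backward with an exercise test at every node.

framework: binomial-lattice backward induction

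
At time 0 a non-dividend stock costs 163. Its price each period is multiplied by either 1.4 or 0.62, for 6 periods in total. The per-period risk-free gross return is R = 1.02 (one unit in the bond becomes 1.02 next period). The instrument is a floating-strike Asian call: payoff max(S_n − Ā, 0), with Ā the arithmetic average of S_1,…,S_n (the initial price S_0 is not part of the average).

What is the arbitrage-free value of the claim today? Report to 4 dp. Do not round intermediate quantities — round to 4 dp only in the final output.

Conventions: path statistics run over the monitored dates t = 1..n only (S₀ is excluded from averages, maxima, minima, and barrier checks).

price = 35.2373

Under the martingale measure an up-move has probability p* = 0.5128; value the claim as the probability-weighted average of per-path payoffs, discounted 6 periods at R = 1.02.
Enumerate all 2^6 = 64 price paths (U = up ×1.4, D = down ×0.62); each path with k up-moves has probability p*^k·(1−p*)^(6−k).
DDDDDD: Ā=41.8069, payoff=0.0000, prob=0.013370
UDDDDD: Ā=94.4027, payoff=0.0000, prob=0.014074
DUDDDD: Ā=73.2127, payoff=0.0000, prob=0.014074
UUDDDD: Ā=165.3190, payoff=0.0000, prob=0.014814
DDUDDD: Ā=60.0749, payoff=0.0000, prob=0.014074
UDUDDD: Ā=135.6530, payoff=0.0000, prob=0.014814
DUUDDD: Ā=114.4630, payoff=0.0000, prob=0.014814
UUUDDD: Ā=258.4649, payoff=0.0000, prob=0.015594
DDDUDD: Ā=51.9295, payoff=0.0000, prob=0.014074
UDDUDD: Ā=117.2601, payoff=0.0000, prob=0.014814
DUDUDD: Ā=96.0701, payoff=0.0000, prob=0.014814
UUDUDD: Ā=216.9325, payoff=0.0000, prob=0.015594
DDUUDD: Ā=82.9323, payoff=0.0000, prob=0.014814
UDUUDD: Ā=187.2665, payoff=0.0000, prob=0.015594
DUUUDD: Ā=166.0765, payoff=0.0000, prob=0.015594
UUUUDD: Ā=375.0115, payoff=0.0000, prob=0.016415
DDDDUD: Ā=46.8793, payoff=0.0000, prob=0.014074
UDDDUD: Ā=105.8565, payoff=0.0000, prob=0.014814
DUDDUD: Ā=84.6665, payoff=0.0000, prob=0.014814
UUDDUD: Ā=191.1824, payoff=0.0000, prob=0.015594
DDUDUD: Ā=71.5287, payoff=0.0000, prob=0.014814
UDUDUD: Ā=161.5164, payoff=0.0000, prob=0.015594
DUUDUD: Ā=140.3264, payoff=0.0000, prob=0.015594
UUUDUD: Ā=316.8661, payoff=0.0000, prob=0.016415
DDDUUD: Ā=63.3833, payoff=0.0000, prob=0.014814
UDDUUD: Ā=143.1235, payoff=0.0000, prob=0.015594
DUDUUD: Ā=121.9335, payoff=0.0000, prob=0.015594
UUDUUD: Ā=275.3337, payoff=0.0000, prob=0.016415
DDUUUD: Ā=108.7957, payoff=0.0000, prob=0.015594
UDUUUD: Ā=245.6677, payoff=0.0000, prob=0.016415
DUUUUD: Ā=224.4777, payoff=16.2262, prob=0.016415
UUUUUD: Ā=506.8851, payoff=36.6398, prob=0.017279
DDDDDU: Ā=43.7482, payoff=0.0000, prob=0.014074
UDDDDU: Ā=98.7863, payoff=0.0000, prob=0.014814
DUDDDU: Ā=77.5963, payoff=0.0000, prob=0.014814
UUDDDU: Ā=175.2174, payoff=0.0000, prob=0.015594
DDUDDU: Ā=64.4585, payoff=0.0000, prob=0.014814
UDUDDU: Ā=145.5514, payoff=0.0000, prob=0.015594
DUUDDU: Ā=124.3614, payoff=0.0000, prob=0.015594
UUUDDU: Ā=280.8160, payoff=0.0000, prob=0.016415
DDDUDU: Ā=56.3130, payoff=0.0000, prob=0.014814
UDDUDU: Ā=127.1584, payoff=0.0000, prob=0.015594
DUDUDU: Ā=105.9684, payoff=0.6290, prob=0.015594
UUDUDU: Ā=239.2836, payoff=1.4203, prob=0.016415
DDUUDU: Ā=92.8306, payoff=13.7668, prob=0.015594
UDUUDU: Ā=209.6176, payoff=31.0863, prob=0.016415
DUUUDU: Ā=188.4276, payoff=52.2763, prob=0.016415
UUUUDU: Ā=425.4816, payoff=118.0433, prob=0.017279
DDDDUU: Ā=51.2629, payoff=0.0000, prob=0.014814
UDDDUU: Ā=115.7548, payoff=0.0000, prob=0.015594
DUDDUU: Ā=94.5648, payoff=12.0326, prob=0.015594
UUDDUU: Ā=213.5335, payoff=27.1704, prob=0.016415
DDUDUU: Ā=81.4270, payoff=25.1704, prob=0.015594
UDUDUU: Ā=183.8675, payoff=56.8364, prob=0.016415
DUUDUU: Ā=162.6775, payoff=78.0264, prob=0.016415
UUUDUU: Ā=367.3363, payoff=176.1887, prob=0.017279
DDDUUU: Ā=73.2816, payoff=33.3158, prob=0.015594
UDDUUU: Ā=165.4746, payoff=75.2293, prob=0.016415
DUDUUU: Ā=144.2846, payoff=96.4193, prob=0.016415
UUDUUU: Ā=325.8039, payoff=217.7211, prob=0.017279
DDUUUU: Ā=131.1468, payoff=109.5571, prob=0.016415
UDUUUU: Ā=296.1379, payoff=247.3871, prob=0.017279
DUUUUU: Ā=274.9479, payoff=268.5771, prob=0.017279
UUUUUU: Ā=620.8500, payoff=606.4643, prob=0.018188
Price = Σ prob·payoff / R^6 = 39.682908 / 1.126162 = 35.2373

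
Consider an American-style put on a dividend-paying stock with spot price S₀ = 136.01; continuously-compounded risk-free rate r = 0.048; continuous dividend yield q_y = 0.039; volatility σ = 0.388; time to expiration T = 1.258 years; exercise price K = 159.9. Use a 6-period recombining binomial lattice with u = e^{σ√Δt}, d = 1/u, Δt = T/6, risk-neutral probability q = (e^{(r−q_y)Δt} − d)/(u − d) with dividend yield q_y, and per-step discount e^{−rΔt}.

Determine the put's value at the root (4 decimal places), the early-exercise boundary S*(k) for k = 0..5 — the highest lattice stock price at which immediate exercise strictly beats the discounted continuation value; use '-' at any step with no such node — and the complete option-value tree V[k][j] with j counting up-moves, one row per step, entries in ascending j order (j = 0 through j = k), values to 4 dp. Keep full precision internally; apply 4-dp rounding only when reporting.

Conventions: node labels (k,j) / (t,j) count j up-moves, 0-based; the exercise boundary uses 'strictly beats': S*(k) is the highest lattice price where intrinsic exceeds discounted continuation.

params: Δt=0.20967 u=1.19442 d=0.83722 q=0.46099 e^(-rΔt)=0.98999
t_6 payoffs: 113.0593 93.0750 64.5644 23.8900 0.0000 0.0000 0.0000
t_5: node(5,0) S=55.9475 payoff=103.9525 vs cont=102.8069 → 103.9525 [stop]  node(5,1) S=79.8173 payoff=80.0827 vs cont=79.1316 → 80.0827 [stop]  node(5,2) S=113.8709 payoff=46.0291 vs cont=45.3552 → 46.0291 [stop]  node(5,3) S=162.4534 payoff=0.0000 vs cont=12.7480 → 12.7480 [wait]  node(5,4) S=231.7633 payoff=0.0000 vs cont=0.0000 → 0.0000 [wait]  node(5,5) S=330.6440 payoff=0.0000 vs cont=0.0000 → 0.0000 [wait]  ⇒ S*(5)=113.8709
t_4: node(4,0) S=66.8250 payoff=93.0750 vs cont=92.0180 → 93.0750 [stop]  node(4,1) S=95.3356 payoff=64.5644 vs cont=63.7397 → 64.5644 [stop]  node(4,2) S=136.0100 payoff=23.8900 vs cont=30.3796 → 30.3796 [wait]  node(4,3) S=194.0380 payoff=0.0000 vs cont=6.8025 → 6.8025 [wait]  node(4,4) S=276.8233 payoff=0.0000 vs cont=0.0000 → 0.0000 [wait]  ⇒ S*(4)=95.3356
t_3: node(3,0) S=79.8173 payoff=80.0827 vs cont=79.1316 → 80.0827 [stop]  node(3,1) S=113.8709 payoff=46.0291 vs cont=48.3169 → 48.3169 [wait]  node(3,2) S=162.4534 payoff=0.0000 vs cont=19.3155 → 19.3155 [wait]  node(3,3) S=231.7633 payoff=0.0000 vs cont=3.6299 → 3.6299 [wait]  ⇒ S*(3)=79.8173
t_2: node(2,0) S=95.3356 payoff=64.5644 vs cont=64.7838 → 64.7838 [wait]  node(2,1) S=136.0100 payoff=23.8900 vs cont=34.5976 → 34.5976 [wait]  node(2,2) S=194.0380 payoff=0.0000 vs cont=11.9636 → 11.9636 [wait]  ⇒ S*(2)=-
t_1: node(1,0) S=113.8709 payoff=46.0291 vs cont=50.3589 → 50.3589 [wait]  node(1,1) S=162.4534 payoff=0.0000 vs cont=23.9216 → 23.9216 [wait]  ⇒ S*(1)=-
t_0: node(0,0) S=136.0100 payoff=23.8900 vs cont=37.7894 → 37.7894 [wait]  ⇒ S*(0)=-

price = 37.7894
boundary = - - - 79.8173 95.3356 113.8709
tree:
37.7894
50.3589 23.9216
64.7838 34.5976 11.9636
80.0827 48.3169 19.3155 3.6299
93.0750 64.5644 30.3796 6.8025 0.0000
103.9525 80.0827 46.0291 12.7480 0.0000 0.0000
113.0593 93.0750 64.5644 23.8900 0.0000 0.0000 0.0000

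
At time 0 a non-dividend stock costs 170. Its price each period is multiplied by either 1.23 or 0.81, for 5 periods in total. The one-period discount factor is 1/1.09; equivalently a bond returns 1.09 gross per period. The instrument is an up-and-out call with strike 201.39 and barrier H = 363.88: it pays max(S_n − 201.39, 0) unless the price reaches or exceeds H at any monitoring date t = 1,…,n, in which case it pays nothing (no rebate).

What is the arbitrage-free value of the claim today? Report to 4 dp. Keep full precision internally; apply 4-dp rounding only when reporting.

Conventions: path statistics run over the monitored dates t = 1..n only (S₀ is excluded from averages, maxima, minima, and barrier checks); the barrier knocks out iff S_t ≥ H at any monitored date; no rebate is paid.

Set p* = 0.6667 (from d < R < u); the path-dependent value is the discounted p*-expectation over all price paths.
Enumerate all 2^5 = 32 price paths (U = up ×1.23, D = down ×0.81); each path with k up-moves has probability p*^k·(1−p*)^(5−k).
DDDDD: M=137.7000, payoff=0.0000, prob=0.004115
UDDDD: M=209.1000, payoff=0.0000, prob=0.008230
DUDDD: M=169.3710, payoff=0.0000, prob=0.008230
UUDDD: M=257.1930, payoff=0.0000, prob=0.016461
DDUDD: M=137.7000, payoff=0.0000, prob=0.008230
UDUDD: M=209.1000, payoff=0.0000, prob=0.016461
DUUDD: M=208.3263, payoff=0.0000, prob=0.016461
UUUDD: M=316.3474, payoff=6.1655, prob=0.032922
DDDUD: M=137.7000, payoff=0.0000, prob=0.008230
UDDUD: M=209.1000, payoff=0.0000, prob=0.016461
DUDUD: M=169.3710, payoff=0.0000, prob=0.016461
UUDUD: M=257.1930, payoff=6.1655, prob=0.032922
DDUUD: M=168.7443, payoff=0.0000, prob=0.016461
UDUUD: M=256.2414, payoff=6.1655, prob=0.032922
DUUUD: M=256.2414, payoff=6.1655, prob=0.032922
UUUUD: M=389.1073, payoff=0.0000, prob=0.065844
DDDDU: M=137.7000, payoff=0.0000, prob=0.008230
UDDDU: M=209.1000, payoff=0.0000, prob=0.016461
DUDDU: M=169.3710, payoff=0.0000, prob=0.016461
UUDDU: M=257.1930, payoff=6.1655, prob=0.032922
DDUDU: M=137.7000, payoff=0.0000, prob=0.016461
UDUDU: M=209.1000, payoff=6.1655, prob=0.032922
DUUDU: M=208.3263, payoff=6.1655, prob=0.032922
UUUDU: M=316.3474, payoff=113.7869, prob=0.065844
DDDUU: M=137.7000, payoff=0.0000, prob=0.016461
UDDUU: M=209.1000, payoff=6.1655, prob=0.032922
DUDUU: M=207.5555, payoff=6.1655, prob=0.032922
UUDUU: M=315.1769, payoff=113.7869, prob=0.065844
DDUUU: M=207.5555, payoff=6.1655, prob=0.032922
UDUUU: M=315.1769, payoff=113.7869, prob=0.065844
DUUUU: M=315.1769, payoff=113.7869, prob=0.065844
UUUUU: M=478.6020, payoff=0.0000, prob=0.131687
Price = Σ prob·payoff / R^5 = 31.998369 / 1.538624 = 20.7967

price = 20.7967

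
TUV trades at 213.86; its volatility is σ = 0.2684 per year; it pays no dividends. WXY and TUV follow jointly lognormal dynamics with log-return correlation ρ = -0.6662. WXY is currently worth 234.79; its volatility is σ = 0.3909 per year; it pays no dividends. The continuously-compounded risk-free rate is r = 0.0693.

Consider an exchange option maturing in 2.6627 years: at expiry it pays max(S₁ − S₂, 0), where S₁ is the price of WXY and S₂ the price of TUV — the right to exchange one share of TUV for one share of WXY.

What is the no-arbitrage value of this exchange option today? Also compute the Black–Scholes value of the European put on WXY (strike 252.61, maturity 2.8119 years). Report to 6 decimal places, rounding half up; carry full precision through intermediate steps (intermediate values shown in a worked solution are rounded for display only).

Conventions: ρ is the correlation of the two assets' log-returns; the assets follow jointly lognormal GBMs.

exchange price = 95.555381
price(WXY put K=252.61) = 44.349080

σ_eff = √(σ₁² + σ₂² − 2ρσ₁σ₂) = √(0.3909² + 0.2684² − 2·-0.6662·0.3909·0.2684) = 0.603849
d₁ = (ln(S₁/S₂) + (q₂ − q₁ + σ_eff²/2)T) / (σ_eff√T) = (ln(234.79/213.86) + (0.0 − 0.0 + 0.182317)·2.6627) / 0.985347 = 0.587432
d₂ = d₁ − σ_eff√T = 0.587432 − 0.985347 = -0.397915
N(d₁) = 0.721543,  N(d₂) = 0.345346
V = S₁·e^{−q₁T}·N(d₁) − S₂·e^{−q₂T}·N(d₂) = 169.411135 − 73.855754 = 95.555381
[vanilla: WXY put K=252.61]
σ√T = 0.3909·√2.8119 = 0.655489
d₁ = (ln(S/K) + (r+σ²/2)T) / (σ√T) = (ln(234.79/252.61) + (0.0693+0.3909²/2)·2.8119) / 0.655489 = (-0.073155 + 0.409698) / 0.655489 = 0.513422
d₂ = d₁ − σ√T = 0.513422 − 0.655489 = -0.142068
e^{−rT} = 0.822946
N(−d₁) = 0.303828,  N(−d₂) = 0.556487
price = K·e^{−rT}·N(−d₂) − S·N(−d₁) = 115.684893 − 71.335813 = 44.349080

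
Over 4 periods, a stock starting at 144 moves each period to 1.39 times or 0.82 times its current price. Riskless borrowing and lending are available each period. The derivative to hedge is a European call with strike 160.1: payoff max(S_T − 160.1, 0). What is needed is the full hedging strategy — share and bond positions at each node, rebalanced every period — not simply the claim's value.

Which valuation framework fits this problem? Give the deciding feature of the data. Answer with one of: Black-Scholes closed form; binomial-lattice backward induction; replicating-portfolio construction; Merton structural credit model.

framework: replicating-portfolio construction

Key observation: the deliverable is the dynamic trading strategy on the 4-step tree (spot 144, moves 1.39 and 0.82), so the valuation must go through the node-by-node replicating-portfolio solve.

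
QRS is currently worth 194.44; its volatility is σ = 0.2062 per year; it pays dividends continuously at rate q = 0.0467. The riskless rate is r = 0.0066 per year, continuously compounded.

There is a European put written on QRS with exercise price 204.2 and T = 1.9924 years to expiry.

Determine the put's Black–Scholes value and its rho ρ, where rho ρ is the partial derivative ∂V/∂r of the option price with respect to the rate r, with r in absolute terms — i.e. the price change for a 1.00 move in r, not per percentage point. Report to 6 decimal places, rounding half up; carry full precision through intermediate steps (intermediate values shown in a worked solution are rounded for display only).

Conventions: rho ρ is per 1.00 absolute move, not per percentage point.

price = 36.187388
ρ = -289.840463

σ√T = 0.2062·√1.9924 = 0.291056
d₁ = (ln(S/K) + (r−q+σ²/2)T) / (σ√T) = (ln(194.44/204.2) + (0.0066−0.0467+0.2062²/2)·1.9924) / 0.291056 = (-0.048976 − 0.037538) / 0.291056 = -0.297244
d₂ = d₁ − σ√T = -0.297244 − 0.291056 = -0.588300
e^{−rT} = 0.986936
e^{−qT} = 0.911152
N(−d₁) = 0.616860,  N(−d₂) = 0.721835
Put price V = K·e^{−rT}·N(−d₂) − S·e^{−qT}·N(−d₁) = 145.473029 − 109.285640 = 36.187388
ρ = −K·T·e^{−rT}·N(−d₂) = -289.840463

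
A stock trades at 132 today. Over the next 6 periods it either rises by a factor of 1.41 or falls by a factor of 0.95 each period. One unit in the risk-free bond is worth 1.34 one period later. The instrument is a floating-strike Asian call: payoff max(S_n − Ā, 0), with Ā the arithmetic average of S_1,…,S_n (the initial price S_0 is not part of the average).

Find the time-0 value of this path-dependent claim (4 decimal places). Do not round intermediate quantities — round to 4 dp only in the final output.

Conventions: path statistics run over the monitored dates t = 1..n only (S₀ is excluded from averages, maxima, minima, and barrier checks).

Risk-neutral up-probability p* = (R−d)/(u−d) = (1.34−0.95)/(1.41−0.95) = 0.8478; the claim prices as the p*-weighted sum of path payoffs discounted by R^6.
Enumerate all 2^6 = 64 price paths (U = up ×1.41, D = down ×0.95); each path with k up-moves has probability p*^k·(1−p*)^(6−k).
DDDDDD: Ā=110.7316, payoff=0.0000, prob=0.000012
UDDDDD: Ā=164.3490, payoff=0.0000, prob=0.000069
DUDDDD: Ā=154.2290, payoff=0.0000, prob=0.000069
UUDDDD: Ā=228.9083, payoff=0.0000, prob=0.000385
DDUDDD: Ā=144.6150, payoff=0.0000, prob=0.000069
UDUDDD: Ā=214.6391, payoff=0.0000, prob=0.000385
DUUDDD: Ā=204.5191, payoff=9.2311, prob=0.000385
UUUDDD: Ā=303.5494, payoff=13.7009, prob=0.002148
DDDUDD: Ā=135.4817, payoff=8.5344, prob=0.000069
UDDUDD: Ā=201.0834, payoff=12.6669, prob=0.000385
DUDUDD: Ā=190.9634, payoff=22.7869, prob=0.000385
UUDUDD: Ā=283.4298, payoff=33.8205, prob=0.002148
DDUUDD: Ā=181.3494, payoff=32.4009, prob=0.000385
UDUUDD: Ā=269.1606, payoff=48.0897, prob=0.002148
DUUUDD: Ā=259.0406, payoff=58.2097, prob=0.002148
UUUUDD: Ā=384.4708, payoff=86.3955, prob=0.011965
DDDDUD: Ā=126.8051, payoff=17.2111, prob=0.000069
UDDDUD: Ā=188.2054, payoff=25.5448, prob=0.000385
DUDDUD: Ā=178.0854, payoff=35.6648, prob=0.000385
UUDDUD: Ā=264.3162, payoff=52.9341, prob=0.002148
DDUDUD: Ā=168.4714, payoff=45.2788, prob=0.000385
UDUDUD: Ā=250.0470, payoff=67.2033, prob=0.002148
DUUDUD: Ā=239.9270, payoff=77.3233, prob=0.002148
UUUDUD: Ā=356.1022, payoff=114.7641, prob=0.011965
DDDUUD: Ā=159.3381, payoff=54.4121, prob=0.000385
UDDUUD: Ā=236.4913, payoff=80.7590, prob=0.002148
DUDUUD: Ā=226.3713, payoff=90.8790, prob=0.002148
UUDUUD: Ā=335.9826, payoff=134.8836, prob=0.011965
DDUUUD: Ā=216.7573, payoff=100.4930, prob=0.002148
UDUUUD: Ā=321.7134, payoff=149.1528, prob=0.011965
DUUUUD: Ā=311.5934, payoff=159.2728, prob=0.011965
UUUUUD: Ā=462.4703, payoff=236.3944, prob=0.066661
DDDDDU: Ā=118.5623, payoff=25.4539, prob=0.000069
UDDDDU: Ā=175.9713, payoff=37.7789, prob=0.000385
DUDDDU: Ā=165.8513, payoff=47.8989, prob=0.000385
UUDDDU: Ā=246.1583, payoff=71.0920, prob=0.002148
DDUDDU: Ā=156.2373, payoff=57.5129, prob=0.000385
UDUDDU: Ā=231.8891, payoff=85.3612, prob=0.002148
DUUDDU: Ā=221.7691, payoff=95.4812, prob=0.002148
UUUDDU: Ā=329.1520, payoff=141.7142, prob=0.011965
DDDUDU: Ā=147.1040, payoff=66.6462, prob=0.000385
UDDUDU: Ā=218.3334, payoff=98.9170, prob=0.002148
DUDUDU: Ā=208.2134, payoff=109.0370, prob=0.002148
UUDUDU: Ā=309.0325, payoff=161.8338, prob=0.011965
DDUUDU: Ā=198.5994, payoff=118.6510, prob=0.002148
UDUUDU: Ā=294.7633, payoff=176.1030, prob=0.011965
DUUUDU: Ā=284.6433, payoff=186.2230, prob=0.011965
UUUUDU: Ā=422.4705, payoff=276.3941, prob=0.066661
DDDDUU: Ā=138.4274, payoff=75.3228, prob=0.000385
UDDDUU: Ā=205.4554, payoff=111.7949, prob=0.002148
DUDDUU: Ā=195.3354, payoff=121.9149, prob=0.002148
UUDDUU: Ā=289.9189, payoff=180.9474, prob=0.011965
DDUDUU: Ā=185.7214, payoff=131.5289, prob=0.002148
UDUDUU: Ā=275.6497, payoff=195.2166, prob=0.011965
DUUDUU: Ā=265.5297, payoff=205.3366, prob=0.011965
UUUDUU: Ā=394.1019, payoff=304.7627, prob=0.066661
DDDUUU: Ā=176.5881, payoff=140.6622, prob=0.002148
UDDUUU: Ā=262.0939, payoff=208.7723, prob=0.011965
DUDUUU: Ā=251.9739, payoff=218.8923, prob=0.011965
UUDUUU: Ā=373.9824, payoff=324.8823, prob=0.066661
DDUUUU: Ā=242.3599, payoff=228.5063, prob=0.011965
UDUUUU: Ā=359.7132, payoff=339.1515, prob=0.066661
DUUUUU: Ā=349.5932, payoff=349.2715, prob=0.066661
UUUUUU: Ā=518.8699, payoff=518.3925, prob=0.371399
Price = Σ prob·payoff / R^6 = 348.937279 / 5.789336 = 60.2724

price = 60.2724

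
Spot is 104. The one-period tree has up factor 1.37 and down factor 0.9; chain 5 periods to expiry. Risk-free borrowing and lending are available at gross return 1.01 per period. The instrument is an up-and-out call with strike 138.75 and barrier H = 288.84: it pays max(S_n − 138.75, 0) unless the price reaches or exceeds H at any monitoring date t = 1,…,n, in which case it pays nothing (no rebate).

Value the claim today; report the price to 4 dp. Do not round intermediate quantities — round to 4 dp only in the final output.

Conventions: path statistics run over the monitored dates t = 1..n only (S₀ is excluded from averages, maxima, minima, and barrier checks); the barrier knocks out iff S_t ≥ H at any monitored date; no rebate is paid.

price = 6.4031

With p* = (R−d)/(u−d) = 0.2340, sum probability × payoff across the paths and divide by R^5.
Enumerate all 2^5 = 32 price paths (U = up ×1.37, D = down ×0.9); each path with k up-moves has probability p*^k·(1−p*)^(5−k).
DDDDD: M=93.6000, payoff=0.0000, prob=0.263647
UDDDD: M=142.4800, payoff=0.0000, prob=0.080559
DUDDD: M=128.2320, payoff=0.0000, prob=0.080559
UUDDD: M=195.1976, payoff=3.5491, prob=0.024615
DDUDD: M=115.4088, payoff=0.0000, prob=0.080559
UDUDD: M=175.6778, payoff=3.5491, prob=0.024615
DUUDD: M=175.6778, payoff=3.5491, prob=0.024615
UUUDD: M=267.4207, payoff=77.8608, prob=0.007521
DDDUD: M=103.8679, payoff=0.0000, prob=0.080559
UDDUD: M=158.1101, payoff=3.5491, prob=0.024615
DUDUD: M=158.1101, payoff=3.5491, prob=0.024615
UUDUD: M=240.6786, payoff=77.8608, prob=0.007521
DDUUD: M=158.1101, payoff=3.5491, prob=0.024615
UDUUD: M=240.6786, payoff=77.8608, prob=0.007521
DUUUD: M=240.6786, payoff=77.8608, prob=0.007521
UUUUD: M=366.3664, payoff=0.0000, prob=0.002298
DDDDU: M=93.6000, payoff=0.0000, prob=0.080559
UDDDU: M=142.4800, payoff=3.5491, prob=0.024615
DUDDU: M=142.2991, payoff=3.5491, prob=0.024615
UUDDU: M=216.6108, payoff=77.8608, prob=0.007521
DDUDU: M=142.2991, payoff=3.5491, prob=0.024615
UDUDU: M=216.6108, payoff=77.8608, prob=0.007521
DUUDU: M=216.6108, payoff=77.8608, prob=0.007521
UUUDU: M=329.7297, payoff=0.0000, prob=0.002298
DDDUU: M=142.2991, payoff=3.5491, prob=0.024615
UDDUU: M=216.6108, payoff=77.8608, prob=0.007521
DUDUU: M=216.6108, payoff=77.8608, prob=0.007521
UUDUU: M=329.7297, payoff=0.0000, prob=0.002298
DDUUU: M=216.6108, payoff=77.8608, prob=0.007521
UDUUU: M=329.7297, payoff=0.0000, prob=0.002298
DUUUU: M=329.7297, payoff=0.0000, prob=0.002298
UUUUU: M=501.9219, payoff=0.0000, prob=0.000702
Price = Σ prob·payoff / R^5 = 6.729760 / 1.051010 = 6.4031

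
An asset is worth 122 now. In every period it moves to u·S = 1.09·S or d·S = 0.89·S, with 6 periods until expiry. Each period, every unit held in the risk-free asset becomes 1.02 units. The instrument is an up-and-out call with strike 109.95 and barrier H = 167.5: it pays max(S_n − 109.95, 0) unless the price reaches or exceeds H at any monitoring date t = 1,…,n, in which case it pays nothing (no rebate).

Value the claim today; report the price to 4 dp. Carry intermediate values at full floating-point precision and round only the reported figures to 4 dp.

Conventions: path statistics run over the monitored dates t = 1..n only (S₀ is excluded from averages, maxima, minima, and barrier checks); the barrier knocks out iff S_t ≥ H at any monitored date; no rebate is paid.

price = 15.7303

Set p* = 0.6500 (from d < R < u); the path-dependent value is the discounted p*-expectation over all price paths.
Enumerate all 2^6 = 64 price paths (U = up ×1.09, D = down ×0.89); each path with k up-moves has probability p*^k·(1−p*)^(6−k).
DDDDDD: M=108.5800, payoff=0.0000, prob=0.001838
UDDDDD: M=132.9800, payoff=0.0000, prob=0.003414
DUDDDD: M=118.3522, payoff=0.0000, prob=0.003414
UUDDDD: M=144.9482, payoff=0.0000, prob=0.006340
DDUDDD: M=108.5800, payoff=0.0000, prob=0.003414
UDUDDD: M=132.9800, payoff=0.0000, prob=0.006340
DUUDDD: M=129.0039, payoff=0.0000, prob=0.006340
UUUDDD: M=157.9935, payoff=1.4305, prob=0.011775
DDDUDD: M=108.5800, payoff=0.0000, prob=0.003414
UDDUDD: M=132.9800, payoff=0.0000, prob=0.006340
DUDUDD: M=118.3522, payoff=0.0000, prob=0.006340
UUDUDD: M=144.9482, payoff=1.4305, prob=0.011775
DDUUDD: M=114.8135, payoff=0.0000, prob=0.006340
UDUUDD: M=140.6142, payoff=1.4305, prob=0.011775
DUUUDD: M=140.6142, payoff=1.4305, prob=0.011775
UUUUDD: M=172.2130, payoff=0.0000, prob=0.021867
DDDDUD: M=108.5800, payoff=0.0000, prob=0.003414
UDDDUD: M=132.9800, payoff=0.0000, prob=0.006340
DUDDUD: M=118.3522, payoff=0.0000, prob=0.006340
UUDDUD: M=144.9482, payoff=1.4305, prob=0.011775
DDUDUD: M=108.5800, payoff=0.0000, prob=0.006340
UDUDUD: M=132.9800, payoff=1.4305, prob=0.011775
DUUDUD: M=129.0039, payoff=1.4305, prob=0.011775
UUUDUD: M=157.9935, payoff=26.4599, prob=0.021867
DDDUUD: M=108.5800, payoff=0.0000, prob=0.006340
UDDUUD: M=132.9800, payoff=1.4305, prob=0.011775
DUDUUD: M=125.1467, payoff=1.4305, prob=0.011775
UUDUUD: M=153.2695, payoff=26.4599, prob=0.021867
DDUUUD: M=125.1467, payoff=1.4305, prob=0.011775
UDUUUD: M=153.2695, payoff=26.4599, prob=0.021867
DUUUUD: M=153.2695, payoff=26.4599, prob=0.021867
UUUUUD: M=187.7121, payoff=0.0000, prob=0.040610
DDDDDU: M=108.5800, payoff=0.0000, prob=0.003414
UDDDDU: M=132.9800, payoff=0.0000, prob=0.006340
DUDDDU: M=118.3522, payoff=0.0000, prob=0.006340
UUDDDU: M=144.9482, payoff=1.4305, prob=0.011775
DDUDDU: M=108.5800, payoff=0.0000, prob=0.006340
UDUDDU: M=132.9800, payoff=1.4305, prob=0.011775
DUUDDU: M=129.0039, payoff=1.4305, prob=0.011775
UUUDDU: M=157.9935, payoff=26.4599, prob=0.021867
DDDUDU: M=108.5800, payoff=0.0000, prob=0.006340
UDDUDU: M=132.9800, payoff=1.4305, prob=0.011775
DUDUDU: M=118.3522, payoff=1.4305, prob=0.011775
UUDUDU: M=144.9482, payoff=26.4599, prob=0.021867
DDUUDU: M=114.8135, payoff=1.4305, prob=0.011775
UDUUDU: M=140.6142, payoff=26.4599, prob=0.021867
DUUUDU: M=140.6142, payoff=26.4599, prob=0.021867
UUUUDU: M=172.2130, payoff=0.0000, prob=0.040610
DDDDUU: M=108.5800, payoff=0.0000, prob=0.006340
UDDDUU: M=132.9800, payoff=1.4305, prob=0.011775
DUDDUU: M=118.3522, payoff=1.4305, prob=0.011775
UUDDUU: M=144.9482, payoff=26.4599, prob=0.021867
DDUDUU: M=111.3805, payoff=1.4305, prob=0.011775
UDUDUU: M=136.4099, payoff=26.4599, prob=0.021867
DUUDUU: M=136.4099, payoff=26.4599, prob=0.021867
UUUDUU: M=167.0638, payoff=57.1138, prob=0.040610
DDDUUU: M=111.3805, payoff=1.4305, prob=0.011775
UDDUUU: M=136.4099, payoff=26.4599, prob=0.021867
DUDUUU: M=136.4099, payoff=26.4599, prob=0.021867
UUDUUU: M=167.0638, payoff=57.1138, prob=0.040610
DDUUUU: M=136.4099, payoff=26.4599, prob=0.021867
UDUUUU: M=167.0638, payoff=57.1138, prob=0.040610
DUUUUU: M=167.0638, payoff=57.1138, prob=0.040610
UUUUUU: M=204.6062, payoff=0.0000, prob=0.075419
Price = Σ prob·payoff / R^6 = 17.714865 / 1.126162 = 15.7303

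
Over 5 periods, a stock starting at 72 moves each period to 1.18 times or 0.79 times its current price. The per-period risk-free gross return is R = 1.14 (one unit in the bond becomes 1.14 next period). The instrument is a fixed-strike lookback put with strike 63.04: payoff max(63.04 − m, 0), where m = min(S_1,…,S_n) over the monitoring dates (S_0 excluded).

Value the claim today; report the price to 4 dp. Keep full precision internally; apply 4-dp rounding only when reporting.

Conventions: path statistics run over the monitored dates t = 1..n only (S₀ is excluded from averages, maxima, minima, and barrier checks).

price = 0.5040

No-arbitrage gives p* = (R−d)/(u−d) = 0.8974: enumerate every path, weight its payoff by its p*-probability, and discount by R^5.
Enumerate all 2^5 = 32 price paths (U = up ×1.18, D = down ×0.79); each path with k up-moves has probability p*^k·(1−p*)^(5−k).
DDDDD: m=22.1548, payoff=40.8852, prob=0.000011
UDDDD: m=33.0920, payoff=29.9480, prob=0.000099
DUDDD: m=33.0920, payoff=29.9480, prob=0.000099
UUDDD: m=49.4285, payoff=13.6115, prob=0.000869
DDUDD: m=33.0920, payoff=29.9480, prob=0.000099
UDUDD: m=49.4285, payoff=13.6115, prob=0.000869
DUUDD: m=49.4285, payoff=13.6115, prob=0.000869
UUUDD: m=73.8300, payoff=0.0000, prob=0.007603
DDDUD: m=33.0920, payoff=29.9480, prob=0.000099
UDDUD: m=49.4285, payoff=13.6115, prob=0.000869
DUDUD: m=49.4285, payoff=13.6115, prob=0.000869
UUDUD: m=73.8300, payoff=0.0000, prob=0.007603
DDUUD: m=44.9352, payoff=18.1048, prob=0.000869
UDUUD: m=67.1184, payoff=0.0000, prob=0.007603
DUUUD: m=56.8800, payoff=6.1600, prob=0.007603
UUUUD: m=84.9600, payoff=0.0000, prob=0.066529
DDDDU: m=28.0441, payoff=34.9959, prob=0.000099
UDDDU: m=41.8886, payoff=21.1514, prob=0.000869
DUDDU: m=41.8886, payoff=21.1514, prob=0.000869
UUDDU: m=62.5678, payoff=0.4722, prob=0.007603
DDUDU: m=41.8886, payoff=21.1514, prob=0.000869
UDUDU: m=62.5678, payoff=0.4722, prob=0.007603
DUUDU: m=56.8800, payoff=6.1600, prob=0.007603
UUUDU: m=84.9600, payoff=0.0000, prob=0.066529
DDDUU: m=35.4988, payoff=27.5412, prob=0.000869
UDDUU: m=53.0235, payoff=10.0165, prob=0.007603
DUDUU: m=53.0235, payoff=10.0165, prob=0.007603
UUDUU: m=79.1997, payoff=0.0000, prob=0.066529
DDUUU: m=44.9352, payoff=18.1048, prob=0.007603
UDUUU: m=67.1184, payoff=0.0000, prob=0.066529
DUUUU: m=56.8800, payoff=6.1600, prob=0.066529
UUUUU: m=84.9600, payoff=0.0000, prob=0.582126
Price = Σ prob·payoff / R^5 = 0.970418 / 1.925415 = 0.5040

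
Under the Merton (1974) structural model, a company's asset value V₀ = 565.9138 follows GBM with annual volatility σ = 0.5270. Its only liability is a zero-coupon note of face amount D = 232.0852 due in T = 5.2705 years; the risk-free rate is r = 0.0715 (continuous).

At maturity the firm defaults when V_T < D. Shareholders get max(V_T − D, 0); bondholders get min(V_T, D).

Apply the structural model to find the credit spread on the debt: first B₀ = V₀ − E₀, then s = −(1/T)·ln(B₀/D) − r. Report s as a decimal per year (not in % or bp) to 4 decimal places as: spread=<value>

Apply the equity-as-call identities (strike 232.0852, horizon 5.2705 years):
d₁ = [ln(V₀/D) + (r + σ²/2)T] / (σ√T)
   = [ln(565.9138/232.0852) + (0.0715 + 0.5·0.5270²)·5.2705] / (0.5270·√5.2705)
   = [0.891337 + 1.108726] / 1.209864 = 1.653131
d₂ = d₁ − σ√T = 1.653131 − 1.209864 = 0.443267
N(d₁) = 0.950848,  N(d₂) = 0.671214,  e^(−rT) = 0.686025
E₀ = V₀·N(d₁) − D·e^(−rT)·N(d₂)
   = 565.9138·0.950848 − 232.0852·0.686025·0.671214 = 431.229767
B₀ = V₀ − E₀ = 565.9138 − 431.229767 = 134.684033
spread = −(1/T)·ln(B₀/D) − r = −(1/5.2705)·ln(134.684033/232.0852) − 0.0715 = 0.03174884

spread=0.0317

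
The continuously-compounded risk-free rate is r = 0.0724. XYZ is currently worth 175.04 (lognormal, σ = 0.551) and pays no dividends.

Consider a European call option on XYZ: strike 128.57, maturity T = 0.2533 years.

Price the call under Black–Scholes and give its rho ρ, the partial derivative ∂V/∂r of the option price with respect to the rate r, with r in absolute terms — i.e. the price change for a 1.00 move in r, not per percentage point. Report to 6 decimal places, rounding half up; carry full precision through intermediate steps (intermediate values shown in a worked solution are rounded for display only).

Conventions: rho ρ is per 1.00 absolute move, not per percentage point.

price = 51.206139
ρ = 27.205921

σ√T = 0.551·√0.2533 = 0.277312
d₁ = (ln(S/K) + (r+σ²/2)T) / (σ√T) = (ln(175.04/128.57) + (0.0724+0.551²/2)·0.2533) / 0.277312 = (0.308541 + 0.056790) / 0.277312 = 1.317399
d₂ = d₁ − σ√T = 1.317399 − 0.277312 = 1.040087
e^{−rT} = 0.981828
N(d₁) = 0.906148,  N(d₂) = 0.850850
Call price V = S·N(d₁) − K·e^{−rT}·N(d₂) = 158.612066 − 107.405927 = 51.206139
ρ = K·T·e^{−rT}·N(d₂) = 27.205921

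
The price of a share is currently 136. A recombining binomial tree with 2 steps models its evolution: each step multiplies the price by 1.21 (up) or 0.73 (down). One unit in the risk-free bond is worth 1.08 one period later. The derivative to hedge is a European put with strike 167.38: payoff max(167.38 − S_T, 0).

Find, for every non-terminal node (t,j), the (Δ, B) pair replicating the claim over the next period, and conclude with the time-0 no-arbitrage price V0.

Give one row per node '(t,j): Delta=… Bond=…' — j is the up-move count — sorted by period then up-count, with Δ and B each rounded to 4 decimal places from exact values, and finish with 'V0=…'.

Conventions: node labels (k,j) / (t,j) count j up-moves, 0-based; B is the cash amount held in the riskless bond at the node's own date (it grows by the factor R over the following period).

Arbitrage-free pricing uses the up-move probability p* = (R−d)/(u−d) = 0.7292, discounting each step at R = 1.08.
At maturity the claim pays: V(2,0)=94.9056, V(2,1)=47.2512, V(2,2)=0.0000
  t=1,j=0: stock 99.2800 → up 120.1288 (V=47.2512), down 72.4744 (V=94.9056). Price 55.7015; hedge Δ=-1.0000, bond B=154.9815.
  t=1,j=1: stock 164.5600 → up 199.1176 (V=0.0000), down 120.1288 (V=47.2512). Price 11.8493; hedge Δ=-0.5982, bond B=110.2893.
  t=0,j=0: stock 136.0000 → up 164.5600 (V=11.8493), down 99.2800 (V=55.7015). Price 21.9684; hedge Δ=-0.6718, bond B=113.3272.
Verification: the root portfolio costs Δ(0,0)·S0 + B(0,0) = 21.9684, matching V0.

(0,0): Delta=-0.6718 Bond=113.3272
(1,0): Delta=-1.0000 Bond=154.9815
(1,1): Delta=-0.5982 Bond=110.2893
V0=21.9684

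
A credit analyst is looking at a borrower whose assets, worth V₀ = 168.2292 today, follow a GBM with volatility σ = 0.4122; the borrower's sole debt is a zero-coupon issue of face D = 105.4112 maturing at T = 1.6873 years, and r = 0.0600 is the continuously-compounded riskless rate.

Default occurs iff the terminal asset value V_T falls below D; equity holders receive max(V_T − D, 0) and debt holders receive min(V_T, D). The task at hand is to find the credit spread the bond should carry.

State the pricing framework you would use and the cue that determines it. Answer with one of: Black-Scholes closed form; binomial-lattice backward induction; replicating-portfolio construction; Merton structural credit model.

framework: Merton structural credit model

Key observation: the asked-for credit quantity lives on the firm's capital structure — asset value, asset volatility, debt face 105.4112 — which is the structural model's domain.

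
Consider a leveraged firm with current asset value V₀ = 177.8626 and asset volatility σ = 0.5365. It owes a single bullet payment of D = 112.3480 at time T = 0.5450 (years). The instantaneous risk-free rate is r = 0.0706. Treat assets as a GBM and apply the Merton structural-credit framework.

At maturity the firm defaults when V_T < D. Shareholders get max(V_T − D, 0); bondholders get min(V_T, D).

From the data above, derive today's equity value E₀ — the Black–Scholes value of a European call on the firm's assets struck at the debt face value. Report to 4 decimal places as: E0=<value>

E0=72.4563

Equity is a call on the firm's assets struck at D = 112.3480:
d₁ = [ln(V₀/D) + (r + σ²/2)T] / (σ√T)
   = [ln(177.8626/112.3480) + (0.0706 + 0.5·0.5365²)·0.5450] / (0.5365·√0.5450)
   = [0.459410 + 0.116911] / 0.396066 = 1.455113
d₂ = d₁ − σ√T = 1.455113 − 0.396066 = 1.059047
N(d₁) = 0.927181,  N(d₂) = 0.855211,  e^(−rT) = 0.962254
E₀ = V₀·N(d₁) − D·e^(−rT)·N(d₂)
   = 177.8626·0.927181 − 112.3480·0.962254·0.855211 = 72.456308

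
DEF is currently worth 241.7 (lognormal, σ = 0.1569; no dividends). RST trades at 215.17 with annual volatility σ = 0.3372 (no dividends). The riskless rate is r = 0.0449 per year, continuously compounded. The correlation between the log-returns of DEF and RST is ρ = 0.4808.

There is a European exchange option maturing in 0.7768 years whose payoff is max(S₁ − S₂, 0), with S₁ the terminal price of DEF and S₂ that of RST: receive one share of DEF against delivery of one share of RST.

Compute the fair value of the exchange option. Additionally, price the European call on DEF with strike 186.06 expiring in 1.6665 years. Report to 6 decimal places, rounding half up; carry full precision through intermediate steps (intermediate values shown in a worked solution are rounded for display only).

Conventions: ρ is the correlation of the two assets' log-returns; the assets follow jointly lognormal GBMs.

exchange price = 39.251954
price(DEF call K=186.06) = 69.882180

σ_eff = √(σ₁² + σ₂² − 2ρσ₁σ₂) = √(0.1569² + 0.3372² − 2·0.4808·0.1569·0.3372) = 0.295713
d₁ = (ln(S₁/S₂) + (q₂ − q₁ + σ_eff²/2)T) / (σ_eff√T) = (ln(241.7/215.17) + (0.0 − 0.0 + 0.043723)·0.7768) / 0.260631 = 0.576421
d₂ = d₁ − σ_eff√T = 0.576421 − 0.260631 = 0.315791
N(d₁) = 0.717835,  N(d₂) = 0.623919
V = S₁·e^{−q₁T}·N(d₁) − S₂·e^{−q₂T}·N(d₂) = 173.500657 − 134.248703 = 39.251954
[vanilla: DEF call K=186.06]
σ√T = 0.1569·√1.6665 = 0.202547
d₁ = (ln(S/K) + (r+σ²/2)T) / (σ√T) = (ln(241.7/186.06) + (0.0449+0.1569²/2)·1.6665) / 0.202547 = (0.261628 + 0.095338) / 0.202547 = 1.762390
d₂ = d₁ − σ√T = 1.762390 − 0.202547 = 1.559843
e^{−rT} = 0.927905
N(d₁) = 0.960998,  N(d₂) = 0.940601
price = S·N(d₁) − K·e^{−rT}·N(d₂) = 232.273278 − 162.391098 = 69.882180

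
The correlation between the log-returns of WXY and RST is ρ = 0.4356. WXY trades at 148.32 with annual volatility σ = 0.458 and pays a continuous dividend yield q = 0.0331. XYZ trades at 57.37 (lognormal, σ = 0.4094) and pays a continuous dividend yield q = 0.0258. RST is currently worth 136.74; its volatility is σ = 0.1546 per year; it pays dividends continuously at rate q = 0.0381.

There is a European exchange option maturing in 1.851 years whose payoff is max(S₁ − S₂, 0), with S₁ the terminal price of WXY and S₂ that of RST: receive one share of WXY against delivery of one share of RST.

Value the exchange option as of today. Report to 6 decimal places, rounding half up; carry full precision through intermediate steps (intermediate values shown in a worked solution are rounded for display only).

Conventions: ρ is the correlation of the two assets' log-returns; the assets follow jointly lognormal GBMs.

σ_eff = √(σ₁² + σ₂² − 2ρσ₁σ₂) = √(0.458² + 0.1546² − 2·0.4356·0.458·0.1546) = 0.414703
d₁ = (ln(S₁/S₂) + (q₂ − q₁ + σ_eff²/2)T) / (σ_eff√T) = (ln(148.32/136.74) + (0.0381 − 0.0331 + 0.085989)·1.851) / 0.564209 = 0.442587
d₂ = d₁ − σ_eff√T = 0.442587 − 0.564209 = -0.121622
N(d₁) = 0.670968,  N(d₂) = 0.451599
V = S₁·e^{−q₁T}·N(d₁) − S₂·e^{−q₂T}·N(d₂) = 93.603700 − 57.546779 = 36.056921
Key observation: the rate r is irrelevant here: denominating values in RST turns the exchange into a ratio option on S₁/S₂, and discounting at r drops out.

exchange price = 36.056921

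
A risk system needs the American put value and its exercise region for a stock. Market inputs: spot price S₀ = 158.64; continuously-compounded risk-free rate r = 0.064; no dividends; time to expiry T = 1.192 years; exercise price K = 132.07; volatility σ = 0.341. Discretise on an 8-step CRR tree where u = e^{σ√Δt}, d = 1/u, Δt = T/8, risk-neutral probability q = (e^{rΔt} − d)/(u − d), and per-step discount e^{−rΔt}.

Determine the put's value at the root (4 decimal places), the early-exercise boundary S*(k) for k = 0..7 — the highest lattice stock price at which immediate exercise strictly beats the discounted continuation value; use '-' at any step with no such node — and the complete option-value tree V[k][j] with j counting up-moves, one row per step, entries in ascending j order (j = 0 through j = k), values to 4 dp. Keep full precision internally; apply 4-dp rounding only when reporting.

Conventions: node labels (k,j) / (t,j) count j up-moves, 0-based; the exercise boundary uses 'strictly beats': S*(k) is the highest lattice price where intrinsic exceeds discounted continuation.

price = 8.2038
boundary = - - - - 93.7026 82.1460 93.7026 106.8851
tree:
8.2038
12.6223 4.0016
18.9083 6.6623 1.4533
27.4428 10.8499 2.6586 0.2921
38.3674 17.1896 4.8031 0.5939 0.0000
49.9240 26.2893 8.5412 1.2075 0.0000 0.0000
60.0553 38.3674 14.8763 2.4550 0.0000 0.0000 0.0000
68.9370 49.9240 25.1849 4.9913 0.0000 0.0000 0.0000 0.0000
76.7234 60.0553 38.3674 10.1479 0.0000 0.0000 0.0000 0.0000 0.0000

params: Δt=0.14900 u=1.14068 d=0.87667 q=0.50343 e^(-rΔt)=0.99051
t_8 payoffs: 76.7234 60.0553 38.3674 10.1479 0.0000 0.0000 0.0000 0.0000 0.0000
t_7: node(7,0) S=63.1330 payoff=68.9370 vs cont=67.6836 → 68.9370 [stop]  node(7,1) S=82.1460 payoff=49.9240 vs cont=48.6705 → 49.9240 [stop]  node(7,2) S=106.8851 payoff=25.1849 vs cont=23.9315 → 25.1849 [stop]  node(7,3) S=139.0745 payoff=0.0000 vs cont=4.9913 → 4.9913 [wait]  node(7,4) S=180.9581 payoff=0.0000 vs cont=0.0000 → 0.0000 [wait]  node(7,5) S=235.4552 payoff=0.0000 vs cont=0.0000 → 0.0000 [wait]  node(7,6) S=306.3647 payoff=0.0000 vs cont=0.0000 → 0.0000 [wait]  node(7,7) S=398.6293 payoff=0.0000 vs cont=0.0000 → 0.0000 [wait]  ⇒ S*(7)=106.8851
t_6: node(6,0) S=72.0147 payoff=60.0553 vs cont=58.8018 → 60.0553 [stop]  node(6,1) S=93.7026 payoff=38.3674 vs cont=37.1139 → 38.3674 [stop]  node(6,2) S=121.9221 payoff=10.1479 vs cont=14.8763 → 14.8763 [wait]  node(6,3) S=158.6400 payoff=0.0000 vs cont=2.4550 → 2.4550 [wait]  node(6,4) S=206.4159 payoff=0.0000 vs cont=0.0000 → 0.0000 [wait]  node(6,5) S=268.5799 payoff=0.0000 vs cont=0.0000 → 0.0000 [wait]  node(6,6) S=349.4652 payoff=0.0000 vs cont=0.0000 → 0.0000 [wait]  ⇒ S*(6)=93.7026
t_5: node(5,0) S=82.1460 payoff=49.9240 vs cont=48.6705 → 49.9240 [stop]  node(5,1) S=106.8851 payoff=25.1849 vs cont=26.2893 → 26.2893 [wait]  node(5,2) S=139.0745 payoff=0.0000 vs cont=8.5412 → 8.5412 [wait]  node(5,3) S=180.9581 payoff=0.0000 vs cont=1.2075 → 1.2075 [wait]  node(5,4) S=235.4552 payoff=0.0000 vs cont=0.0000 → 0.0000 [wait]  node(5,5) S=306.3647 payoff=0.0000 vs cont=0.0000 → 0.0000 [wait]  ⇒ S*(5)=82.1460
t_4: node(4,0) S=93.7026 payoff=38.3674 vs cont=37.6646 → 38.3674 [stop]  node(4,1) S=121.9221 payoff=10.1479 vs cont=17.1896 → 17.1896 [wait]  node(4,2) S=158.6400 payoff=0.0000 vs cont=4.8031 → 4.8031 [wait]  node(4,3) S=206.4159 payoff=0.0000 vs cont=0.5939 → 0.5939 [wait]  node(4,4) S=268.5799 payoff=0.0000 vs cont=0.0000 → 0.0000 [wait]  ⇒ S*(4)=93.7026
t_3: node(3,0) S=106.8851 payoff=25.1849 vs cont=27.4428 → 27.4428 [wait]  node(3,1) S=139.0745 payoff=0.0000 vs cont=10.8499 → 10.8499 [wait]  node(3,2) S=180.9581 payoff=0.0000 vs cont=2.6586 → 2.6586 [wait]  node(3,3) S=235.4552 payoff=0.0000 vs cont=0.2921 → 0.2921 [wait]  ⇒ S*(3)=-
t_2: node(2,0) S=121.9221 payoff=10.1479 vs cont=18.9083 → 18.9083 [wait]  node(2,1) S=158.6400 payoff=0.0000 vs cont=6.6623 → 6.6623 [wait]  node(2,2) S=206.4159 payoff=0.0000 vs cont=1.4533 → 1.4533 [wait]  ⇒ S*(2)=-
t_1: node(1,0) S=139.0745 payoff=0.0000 vs cont=12.6223 → 12.6223 [wait]  node(1,1) S=180.9581 payoff=0.0000 vs cont=4.0016 → 4.0016 [wait]  ⇒ S*(1)=-
t_0: node(0,0) S=158.6400 payoff=0.0000 vs cont=8.2038 → 8.2038 [wait]  ⇒ S*(0)=-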